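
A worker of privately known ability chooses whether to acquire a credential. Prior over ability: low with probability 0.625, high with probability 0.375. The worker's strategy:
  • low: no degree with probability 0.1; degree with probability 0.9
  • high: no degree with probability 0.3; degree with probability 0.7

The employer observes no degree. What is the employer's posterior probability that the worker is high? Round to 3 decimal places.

P(no degree) = 0.625·0.1 + 0.375·0.3 = 0.175
P(high | no degree) = (0.375·0.3) / 0.175 = 0.1125 / 0.175 = 0.642857

0.643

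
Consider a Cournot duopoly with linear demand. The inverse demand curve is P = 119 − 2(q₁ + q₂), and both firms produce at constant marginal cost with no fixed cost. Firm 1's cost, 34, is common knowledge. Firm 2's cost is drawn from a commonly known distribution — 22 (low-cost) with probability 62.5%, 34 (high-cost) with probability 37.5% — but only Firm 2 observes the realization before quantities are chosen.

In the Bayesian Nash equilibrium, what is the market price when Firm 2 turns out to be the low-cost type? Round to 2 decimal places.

Firm 2 with cost c maximizes (119 − 2(q₁+q₂) − c)·q₂, giving q₂(c) = (119 − c − 2q₁)/4.
E[c₂] = 0.625·22 + 0.375·34 = 26.5
Firm 1's FOC against E[q₂] yields q₁ = (119 − 2·34 + E[c₂])/6 = (119 − 68 + 26.5)/6 = 12.9167.
q₂(low-cost) = 17.7917, so P = 119 − 2·(12.9167 + 17.7917) = 57.5833.

57.58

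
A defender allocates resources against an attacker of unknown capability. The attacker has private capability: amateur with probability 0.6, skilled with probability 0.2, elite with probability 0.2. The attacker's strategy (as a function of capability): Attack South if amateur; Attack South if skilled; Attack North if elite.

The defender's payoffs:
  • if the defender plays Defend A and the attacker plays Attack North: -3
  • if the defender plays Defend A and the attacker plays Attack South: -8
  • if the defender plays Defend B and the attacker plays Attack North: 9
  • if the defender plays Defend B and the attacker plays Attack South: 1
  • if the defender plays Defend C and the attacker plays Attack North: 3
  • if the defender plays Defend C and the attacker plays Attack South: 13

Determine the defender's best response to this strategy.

E[Defend A] = 0.6·(-8) + 0.2·(-8) + 0.2·(-3) = -7
E[Defend B] = 0.6·(1) + 0.2·(1) + 0.2·(9) = 2.6
E[Defend C] = 0.6·(13) + 0.2·(13) + 0.2·(3) = 11
Best response: Defend C (11 is the largest).

Defend C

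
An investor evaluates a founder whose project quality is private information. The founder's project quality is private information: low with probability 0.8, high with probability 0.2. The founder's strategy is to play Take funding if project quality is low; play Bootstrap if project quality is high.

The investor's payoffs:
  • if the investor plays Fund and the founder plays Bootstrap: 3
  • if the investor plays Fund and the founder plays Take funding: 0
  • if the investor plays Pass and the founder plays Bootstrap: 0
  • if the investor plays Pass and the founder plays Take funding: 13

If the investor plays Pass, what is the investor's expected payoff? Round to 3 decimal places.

Take the expectation over the founder's project quality, weighting each type's action by its prior probability.
E[Pass] = 0.8·13 + 0.2·0 = 10.4 + 0 = 10.4

10.400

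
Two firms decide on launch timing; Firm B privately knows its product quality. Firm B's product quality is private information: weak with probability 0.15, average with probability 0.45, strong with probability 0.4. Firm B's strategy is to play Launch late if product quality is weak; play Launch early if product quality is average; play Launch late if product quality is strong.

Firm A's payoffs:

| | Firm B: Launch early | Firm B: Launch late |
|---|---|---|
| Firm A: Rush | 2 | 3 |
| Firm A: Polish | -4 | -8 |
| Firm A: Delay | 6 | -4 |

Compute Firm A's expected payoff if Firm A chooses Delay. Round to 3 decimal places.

E[Delay] = 0.15·(-4) + 0.45·6 + 0.4·(-4) = (-0.6) + 2.7 + (-1.6) = 0.5

0.500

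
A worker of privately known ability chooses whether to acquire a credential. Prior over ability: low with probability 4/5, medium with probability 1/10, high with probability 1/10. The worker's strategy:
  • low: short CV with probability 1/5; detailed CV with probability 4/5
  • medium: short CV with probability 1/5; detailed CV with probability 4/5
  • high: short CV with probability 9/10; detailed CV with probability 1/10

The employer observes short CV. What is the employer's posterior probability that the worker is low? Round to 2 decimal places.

0.59

Apply Bayes' rule using the sender's strategy as the likelihood.
P(short CV) = (4/5)·(1/5) + (1/10)·(1/5) + (1/10)·(9/10) = 27/100
P(low | short CV) = ((4/5)·(1/5)) / (27/100) = (4/25) / (27/100) = 16/27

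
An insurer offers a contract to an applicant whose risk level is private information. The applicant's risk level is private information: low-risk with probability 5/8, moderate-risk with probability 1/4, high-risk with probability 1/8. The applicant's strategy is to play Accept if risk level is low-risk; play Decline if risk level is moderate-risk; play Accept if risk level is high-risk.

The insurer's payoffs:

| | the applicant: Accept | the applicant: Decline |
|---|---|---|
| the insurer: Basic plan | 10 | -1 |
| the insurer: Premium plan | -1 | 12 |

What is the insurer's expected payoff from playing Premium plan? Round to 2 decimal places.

E[Premium plan] = 5/8·(-1) + 1/4·12 + 1/8·(-1) = (-5/8) + 3 + (-1/8) = 9/4

2.25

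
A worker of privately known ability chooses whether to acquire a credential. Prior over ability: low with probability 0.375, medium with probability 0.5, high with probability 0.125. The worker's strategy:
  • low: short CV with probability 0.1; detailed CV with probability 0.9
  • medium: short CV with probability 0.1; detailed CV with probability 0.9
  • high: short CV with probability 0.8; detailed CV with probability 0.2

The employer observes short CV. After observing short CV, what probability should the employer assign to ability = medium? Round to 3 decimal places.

P(short CV) = 0.375·0.1 + 0.5·0.1 + 0.125·0.8 = 0.1875
P(medium | short CV) = (0.5·0.1) / 0.1875 = 0.05 / 0.1875 = 0.266667

0.267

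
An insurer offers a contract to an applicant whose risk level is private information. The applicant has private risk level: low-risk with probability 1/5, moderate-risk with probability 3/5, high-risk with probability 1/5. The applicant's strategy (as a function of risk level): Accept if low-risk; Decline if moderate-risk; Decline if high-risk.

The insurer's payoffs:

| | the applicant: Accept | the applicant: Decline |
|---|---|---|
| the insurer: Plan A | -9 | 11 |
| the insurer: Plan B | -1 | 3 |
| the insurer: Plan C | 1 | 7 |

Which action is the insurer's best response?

Plan A

E[Plan A] = 1/5·(-9) + 3/5·(11) + 1/5·(11) = 7
E[Plan B] = 1/5·(-1) + 3/5·(3) + 1/5·(3) = 11/5
E[Plan C] = 1/5·(1) + 3/5·(7) + 1/5·(7) = 29/5
Best response: Plan A (7 is the largest).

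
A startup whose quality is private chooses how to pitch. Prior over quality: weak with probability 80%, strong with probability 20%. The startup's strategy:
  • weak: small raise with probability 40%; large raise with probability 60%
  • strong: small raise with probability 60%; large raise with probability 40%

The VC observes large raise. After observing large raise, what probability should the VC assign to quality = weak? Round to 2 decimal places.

P(large raise) = 0.8·0.6 + 0.2·0.4 = 0.56
P(weak | large raise) = (0.8·0.6) / 0.56 = 0.48 / 0.56 = 0.857143

0.86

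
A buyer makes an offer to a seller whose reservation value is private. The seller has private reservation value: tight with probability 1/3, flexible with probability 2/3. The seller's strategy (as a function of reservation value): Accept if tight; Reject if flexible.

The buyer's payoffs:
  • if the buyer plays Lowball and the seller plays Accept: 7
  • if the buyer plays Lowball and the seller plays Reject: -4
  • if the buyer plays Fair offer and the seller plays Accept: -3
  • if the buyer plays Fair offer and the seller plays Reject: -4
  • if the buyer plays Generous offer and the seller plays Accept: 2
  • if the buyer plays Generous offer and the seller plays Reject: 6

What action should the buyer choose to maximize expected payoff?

E[Lowball] = 1/3·(7) + 2/3·(-4) = -1/3
E[Fair offer] = 1/3·(-3) + 2/3·(-4) = -11/3
E[Generous offer] = 1/3·(2) + 2/3·(6) = 14/3
Best response: Generous offer (14/3 is the largest).

Generous offer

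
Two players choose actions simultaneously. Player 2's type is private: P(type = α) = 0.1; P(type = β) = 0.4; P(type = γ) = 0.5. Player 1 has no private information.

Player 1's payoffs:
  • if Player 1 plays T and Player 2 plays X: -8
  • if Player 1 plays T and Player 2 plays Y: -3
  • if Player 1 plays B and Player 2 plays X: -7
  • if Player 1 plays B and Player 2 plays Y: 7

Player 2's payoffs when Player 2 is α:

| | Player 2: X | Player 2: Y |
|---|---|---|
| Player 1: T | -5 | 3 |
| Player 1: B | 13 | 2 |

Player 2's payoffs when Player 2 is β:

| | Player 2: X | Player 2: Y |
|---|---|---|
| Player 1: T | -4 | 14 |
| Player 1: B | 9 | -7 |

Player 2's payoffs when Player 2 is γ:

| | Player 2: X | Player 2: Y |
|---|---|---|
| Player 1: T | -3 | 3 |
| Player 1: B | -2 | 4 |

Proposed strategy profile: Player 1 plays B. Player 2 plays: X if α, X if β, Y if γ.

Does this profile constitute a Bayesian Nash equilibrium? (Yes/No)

Yes

Player 1 plays B: E[B] = 0.1·(-7) + 0.4·(-7) + 0.5·(7) = 0; E[T] = -5.5. Best-responding. ✓
Player 2 (type α), facing B: X gives 13, Y gives 2. Proposed X is best. ✓
Player 2 (type β), facing B: X gives 9, Y gives -7. Proposed X is best. ✓
Player 2 (type γ), facing B: X gives -2, Y gives 4. Proposed Y is best. ✓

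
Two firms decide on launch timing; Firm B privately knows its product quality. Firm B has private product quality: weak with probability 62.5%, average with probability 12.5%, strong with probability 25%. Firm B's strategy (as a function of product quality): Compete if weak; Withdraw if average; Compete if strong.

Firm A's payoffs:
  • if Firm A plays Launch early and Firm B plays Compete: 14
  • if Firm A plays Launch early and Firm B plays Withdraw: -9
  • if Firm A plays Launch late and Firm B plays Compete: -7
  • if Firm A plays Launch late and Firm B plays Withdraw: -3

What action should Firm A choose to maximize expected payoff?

Launch early

E[Launch early] = 0.625·(14) + 0.125·(-9) + 0.25·(14) = 11.125
E[Launch late] = 0.625·(-7) + 0.125·(-3) + 0.25·(-7) = -6.5
Best response: Launch early (11.125 is the largest).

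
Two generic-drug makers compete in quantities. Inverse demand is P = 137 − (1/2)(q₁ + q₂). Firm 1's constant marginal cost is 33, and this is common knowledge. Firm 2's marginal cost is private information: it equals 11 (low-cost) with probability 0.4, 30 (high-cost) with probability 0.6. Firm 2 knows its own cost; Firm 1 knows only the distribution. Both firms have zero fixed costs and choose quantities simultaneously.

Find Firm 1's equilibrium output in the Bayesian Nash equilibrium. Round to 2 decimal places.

62.27

Firm 2 with cost c maximizes (137 − (1/2)(q₁+q₂) − c)·q₂, giving q₂(c) = (137 − c − (1/2)q₁).
E[c₂] = 0.4·11 + 0.6·30 = 22.4
Firm 1's FOC against E[q₂] yields q₁ = (137 − 2·33 + E[c₂])/(3/2) = (137 − 66 + 22.4)/(3/2) = 62.2667.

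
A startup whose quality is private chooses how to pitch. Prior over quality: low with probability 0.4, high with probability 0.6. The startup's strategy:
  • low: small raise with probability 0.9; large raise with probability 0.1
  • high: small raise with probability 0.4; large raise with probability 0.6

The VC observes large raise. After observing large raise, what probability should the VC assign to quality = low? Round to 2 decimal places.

P(large raise) = 0.4·0.1 + 0.6·0.6 = 0.4
P(low | large raise) = (0.4·0.1) / 0.4 = 0.04 / 0.4 = 0.1

0.10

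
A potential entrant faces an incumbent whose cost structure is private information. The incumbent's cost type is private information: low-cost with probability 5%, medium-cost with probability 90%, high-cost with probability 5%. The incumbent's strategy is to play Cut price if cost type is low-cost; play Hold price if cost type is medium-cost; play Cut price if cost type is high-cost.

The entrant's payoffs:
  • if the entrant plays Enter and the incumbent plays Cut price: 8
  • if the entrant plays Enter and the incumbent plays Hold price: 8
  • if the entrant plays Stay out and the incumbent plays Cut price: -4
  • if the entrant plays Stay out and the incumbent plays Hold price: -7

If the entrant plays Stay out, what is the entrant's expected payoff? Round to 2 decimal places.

E[Stay out] = 0.05·(-4) + 0.9·(-7) + 0.05·(-4) = (-0.2) + (-6.3) + (-0.2) = -6.7

-6.70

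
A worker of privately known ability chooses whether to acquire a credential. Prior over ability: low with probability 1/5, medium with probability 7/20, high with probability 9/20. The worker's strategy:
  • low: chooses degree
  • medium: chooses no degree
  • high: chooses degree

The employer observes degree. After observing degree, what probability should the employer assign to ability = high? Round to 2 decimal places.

P(degree) = (1/5)·1 + (7/20)·0 + (9/20)·1 = 13/20
P(high | degree) = ((9/20)·1) / (13/20) = (9/20) / (13/20) = 9/13

0.69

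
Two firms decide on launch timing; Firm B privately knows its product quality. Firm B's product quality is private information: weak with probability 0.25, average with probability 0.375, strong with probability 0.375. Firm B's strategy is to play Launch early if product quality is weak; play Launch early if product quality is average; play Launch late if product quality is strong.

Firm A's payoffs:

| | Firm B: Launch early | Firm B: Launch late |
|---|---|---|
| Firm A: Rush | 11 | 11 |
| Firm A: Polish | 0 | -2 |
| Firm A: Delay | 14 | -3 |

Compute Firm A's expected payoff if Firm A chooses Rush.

11

E[Rush] = 0.25·11 + 0.375·11 + 0.375·11 = 2.75 + 4.125 + 4.125 = 11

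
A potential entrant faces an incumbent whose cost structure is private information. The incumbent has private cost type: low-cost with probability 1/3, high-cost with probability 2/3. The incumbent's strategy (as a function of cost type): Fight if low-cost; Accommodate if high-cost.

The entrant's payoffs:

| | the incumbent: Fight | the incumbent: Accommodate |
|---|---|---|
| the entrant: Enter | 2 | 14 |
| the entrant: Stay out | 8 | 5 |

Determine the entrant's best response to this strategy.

Enter

E[Enter] = 1/3·(2) + 2/3·(14) = 10
E[Stay out] = 1/3·(8) + 2/3·(5) = 6
Best response: Enter (10 is the largest).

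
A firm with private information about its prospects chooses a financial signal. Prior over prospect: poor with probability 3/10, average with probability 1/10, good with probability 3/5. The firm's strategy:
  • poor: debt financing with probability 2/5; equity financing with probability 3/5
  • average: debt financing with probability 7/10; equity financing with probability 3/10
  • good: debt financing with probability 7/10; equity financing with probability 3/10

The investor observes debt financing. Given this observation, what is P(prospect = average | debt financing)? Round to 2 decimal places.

0.11

P(debt financing) = (3/10)·(2/5) + (1/10)·(7/10) + (3/5)·(7/10) = 61/100
P(average | debt financing) = ((1/10)·(7/10)) / (61/100) = (7/100) / (61/100) = 7/61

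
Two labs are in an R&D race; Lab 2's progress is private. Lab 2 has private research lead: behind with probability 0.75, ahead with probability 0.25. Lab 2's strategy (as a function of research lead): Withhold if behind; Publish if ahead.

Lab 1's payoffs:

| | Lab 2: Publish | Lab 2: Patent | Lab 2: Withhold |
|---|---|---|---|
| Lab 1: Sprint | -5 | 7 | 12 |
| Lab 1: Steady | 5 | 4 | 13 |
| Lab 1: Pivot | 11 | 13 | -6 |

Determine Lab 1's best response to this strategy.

Steady

Compute Lab 1's expected payoff for each action, taking the expectation over Lab 2's type.
E[Sprint] = 0.75·(12) + 0.25·(-5) = 7.75
E[Steady] = 0.75·(13) + 0.25·(5) = 11
E[Pivot] = 0.75·(-6) + 0.25·(11) = -1.75
Best response: Steady (11 is the largest).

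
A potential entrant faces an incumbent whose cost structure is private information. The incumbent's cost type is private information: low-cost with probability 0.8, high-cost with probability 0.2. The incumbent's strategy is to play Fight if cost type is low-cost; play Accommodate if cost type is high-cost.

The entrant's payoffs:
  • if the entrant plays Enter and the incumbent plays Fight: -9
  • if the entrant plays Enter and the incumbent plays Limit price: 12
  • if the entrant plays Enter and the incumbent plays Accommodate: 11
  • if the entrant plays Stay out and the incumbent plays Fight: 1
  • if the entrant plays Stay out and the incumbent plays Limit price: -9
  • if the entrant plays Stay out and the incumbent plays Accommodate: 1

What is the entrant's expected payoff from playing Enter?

E[Enter] = 0.8·(-9) + 0.2·11 = (-7.2) + 2.2 = -5

-5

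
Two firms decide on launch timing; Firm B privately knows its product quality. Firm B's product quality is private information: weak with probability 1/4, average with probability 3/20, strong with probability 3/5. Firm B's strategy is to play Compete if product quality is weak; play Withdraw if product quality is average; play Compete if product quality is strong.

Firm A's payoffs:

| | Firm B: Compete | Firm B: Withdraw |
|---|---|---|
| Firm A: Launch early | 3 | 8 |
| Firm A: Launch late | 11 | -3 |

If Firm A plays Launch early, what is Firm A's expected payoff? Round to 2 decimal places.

3.75

E[Launch early] = 1/4·3 + 3/20·8 + 3/5·3 = 3/4 + 6/5 + 9/5 = 15/4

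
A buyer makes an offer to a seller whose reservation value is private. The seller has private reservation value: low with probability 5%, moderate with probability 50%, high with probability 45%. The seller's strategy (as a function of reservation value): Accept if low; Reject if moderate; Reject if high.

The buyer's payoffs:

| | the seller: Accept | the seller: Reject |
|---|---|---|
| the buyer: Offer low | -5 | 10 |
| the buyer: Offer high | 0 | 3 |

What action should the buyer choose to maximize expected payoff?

Offer low

E[Offer low] = 0.05·(-5) + 0.5·(10) + 0.45·(10) = 9.25
E[Offer high] = 0.05·(0) + 0.5·(3) + 0.45·(3) = 2.85
Best response: Offer low (9.25 is the largest).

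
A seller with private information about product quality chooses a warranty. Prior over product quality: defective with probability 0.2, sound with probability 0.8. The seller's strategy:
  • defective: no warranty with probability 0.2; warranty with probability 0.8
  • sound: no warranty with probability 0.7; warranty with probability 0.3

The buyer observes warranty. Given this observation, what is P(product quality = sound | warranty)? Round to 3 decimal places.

P(warranty) = 0.2·0.8 + 0.8·0.3 = 0.4
P(sound | warranty) = (0.8·0.3) / 0.4 = 0.24 / 0.4 = 0.6

0.600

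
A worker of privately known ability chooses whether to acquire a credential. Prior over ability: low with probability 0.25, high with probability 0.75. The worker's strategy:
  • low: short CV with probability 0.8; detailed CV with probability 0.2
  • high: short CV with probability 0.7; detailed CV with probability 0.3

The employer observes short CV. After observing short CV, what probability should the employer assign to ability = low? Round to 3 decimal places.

P(short CV) = 0.25·0.8 + 0.75·0.7 = 0.725
P(low | short CV) = (0.25·0.8) / 0.725 = 0.2 / 0.725 = 0.275862

0.276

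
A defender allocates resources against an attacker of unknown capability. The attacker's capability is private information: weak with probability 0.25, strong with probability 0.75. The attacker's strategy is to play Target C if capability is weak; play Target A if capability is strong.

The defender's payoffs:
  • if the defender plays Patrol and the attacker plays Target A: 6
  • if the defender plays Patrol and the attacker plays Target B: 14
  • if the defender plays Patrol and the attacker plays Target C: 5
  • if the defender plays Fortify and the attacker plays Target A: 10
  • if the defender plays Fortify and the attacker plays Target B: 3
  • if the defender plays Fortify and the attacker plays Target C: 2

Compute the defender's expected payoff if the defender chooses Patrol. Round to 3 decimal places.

5.750

Take the expectation over the attacker's capability, weighting each type's action by its prior probability.
E[Patrol] = 0.25·5 + 0.75·6 = 1.25 + 4.5 = 5.75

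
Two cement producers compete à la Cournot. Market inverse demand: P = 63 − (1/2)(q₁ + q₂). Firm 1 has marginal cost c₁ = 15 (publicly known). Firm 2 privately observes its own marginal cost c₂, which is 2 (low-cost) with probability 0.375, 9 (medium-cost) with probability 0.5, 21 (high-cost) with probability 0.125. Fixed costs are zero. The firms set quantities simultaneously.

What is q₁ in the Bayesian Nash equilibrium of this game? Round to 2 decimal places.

Type-c best response for Firm 2: q₂(c) = (63 − c) − q₁/2.
Firm 1 maximizes expected profit; its first-order condition is 63 − q₁ − (1/2)E[q₂] − 15 = 0.
Substituting E[q₂] and solving: E[c₂] = 7.875, so q₁ = (63 − 2·15 + 7.875)/(3/2) = 27.25.

27.25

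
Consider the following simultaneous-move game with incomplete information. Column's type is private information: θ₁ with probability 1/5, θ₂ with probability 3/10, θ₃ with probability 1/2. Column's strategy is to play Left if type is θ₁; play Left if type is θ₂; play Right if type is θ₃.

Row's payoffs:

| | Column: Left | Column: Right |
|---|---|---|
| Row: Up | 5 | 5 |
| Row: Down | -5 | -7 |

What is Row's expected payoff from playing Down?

E[Down] = 1/5·(-5) + 3/10·(-5) + 1/2·(-7) = (-1) + (-3/2) + (-7/2) = -6

-6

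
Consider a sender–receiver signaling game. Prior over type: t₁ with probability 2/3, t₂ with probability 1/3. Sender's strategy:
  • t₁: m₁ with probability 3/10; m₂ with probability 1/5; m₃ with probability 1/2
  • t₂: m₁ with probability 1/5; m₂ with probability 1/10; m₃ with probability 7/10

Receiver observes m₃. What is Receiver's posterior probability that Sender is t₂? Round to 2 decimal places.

P(m₃) = (2/3)·(1/2) + (1/3)·(7/10) = 17/30
P(t₂ | m₃) = ((1/3)·(7/10)) / (17/30) = (7/30) / (17/30) = 7/17

0.41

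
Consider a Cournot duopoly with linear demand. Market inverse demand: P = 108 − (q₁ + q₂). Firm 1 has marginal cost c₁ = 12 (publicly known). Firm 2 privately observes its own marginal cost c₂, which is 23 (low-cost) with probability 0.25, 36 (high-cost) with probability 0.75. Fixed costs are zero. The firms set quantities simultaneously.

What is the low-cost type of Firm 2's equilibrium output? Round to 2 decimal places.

23.04

Type-c best response for Firm 2: q₂(c) = (108 − c)/2 − q₁/2.
Firm 1 maximizes expected profit; its first-order condition is 108 − 2q₁ − E[q₂] − 12 = 0.
Substituting E[q₂] and solving: E[c₂] = 32.75, so q₁ = (108 − 2·12 + 32.75)/3 = 38.9167.
q₂(low-cost) = (108 − 23 − 38.9167)/2 = 23.0417.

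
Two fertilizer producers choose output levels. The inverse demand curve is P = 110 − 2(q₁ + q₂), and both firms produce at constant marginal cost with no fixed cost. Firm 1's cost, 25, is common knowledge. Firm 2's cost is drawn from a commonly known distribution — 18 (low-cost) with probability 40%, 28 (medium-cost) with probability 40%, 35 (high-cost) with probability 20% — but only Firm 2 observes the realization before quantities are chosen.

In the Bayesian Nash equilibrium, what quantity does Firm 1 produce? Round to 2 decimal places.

14.23

Each type of Firm 2 best-responds to q₁; Firm 1 best-responds to the expected q₂ over Firm 2's types.
Firm 2 with cost c maximizes (110 − 2(q₁+q₂) − c)·q₂, giving q₂(c) = (110 − c − 2q₁)/4.
E[c₂] = 0.4·18 + 0.4·28 + 0.2·35 = 25.4
Firm 1's FOC against E[q₂] yields q₁ = (110 − 2·25 + E[c₂])/6 = (110 − 50 + 25.4)/6 = 14.2333.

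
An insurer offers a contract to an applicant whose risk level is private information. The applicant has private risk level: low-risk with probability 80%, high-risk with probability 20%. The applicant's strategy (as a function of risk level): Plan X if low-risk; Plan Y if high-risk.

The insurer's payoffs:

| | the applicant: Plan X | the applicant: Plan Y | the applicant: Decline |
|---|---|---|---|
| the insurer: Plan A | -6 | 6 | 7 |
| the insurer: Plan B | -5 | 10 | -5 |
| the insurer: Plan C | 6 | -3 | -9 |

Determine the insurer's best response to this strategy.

E[Plan A] = 0.8·(-6) + 0.2·(6) = -3.6
E[Plan B] = 0.8·(-5) + 0.2·(10) = -2
E[Plan C] = 0.8·(6) + 0.2·(-3) = 4.2
Best response: Plan C (4.2 is the largest).

Plan C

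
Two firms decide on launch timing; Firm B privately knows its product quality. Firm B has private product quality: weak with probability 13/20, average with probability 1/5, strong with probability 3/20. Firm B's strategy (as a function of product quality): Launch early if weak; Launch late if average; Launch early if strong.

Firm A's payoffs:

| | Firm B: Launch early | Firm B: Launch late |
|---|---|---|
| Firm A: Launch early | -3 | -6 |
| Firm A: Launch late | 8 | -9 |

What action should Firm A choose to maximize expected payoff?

Launch late

E[Launch early] = 13/20·(-3) + 1/5·(-6) + 3/20·(-3) = -18/5
E[Launch late] = 13/20·(8) + 1/5·(-9) + 3/20·(8) = 23/5
Best response: Launch late (23/5 is the largest).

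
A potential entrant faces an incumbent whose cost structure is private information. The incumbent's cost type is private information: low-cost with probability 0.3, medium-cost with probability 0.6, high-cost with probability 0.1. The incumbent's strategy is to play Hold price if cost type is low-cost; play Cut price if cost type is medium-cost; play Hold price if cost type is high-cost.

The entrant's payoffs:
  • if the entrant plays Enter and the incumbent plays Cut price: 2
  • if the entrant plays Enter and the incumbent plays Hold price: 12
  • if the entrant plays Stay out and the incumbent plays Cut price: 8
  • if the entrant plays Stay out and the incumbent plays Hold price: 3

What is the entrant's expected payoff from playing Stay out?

6

E[Stay out] = 0.3·3 + 0.6·8 + 0.1·3 = 0.9 + 4.8 + 0.3 = 6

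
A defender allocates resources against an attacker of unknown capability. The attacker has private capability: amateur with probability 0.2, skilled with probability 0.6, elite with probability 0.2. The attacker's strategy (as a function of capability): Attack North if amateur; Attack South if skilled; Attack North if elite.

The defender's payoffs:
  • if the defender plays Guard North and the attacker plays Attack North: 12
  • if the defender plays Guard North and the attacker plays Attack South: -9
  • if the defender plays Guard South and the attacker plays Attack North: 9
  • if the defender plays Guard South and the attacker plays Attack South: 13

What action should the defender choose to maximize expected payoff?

Guard South

Compute the defender's expected payoff for each action, taking the expectation over the attacker's type.
E[Guard North] = 0.2·(12) + 0.6·(-9) + 0.2·(12) = -0.6
E[Guard South] = 0.2·(9) + 0.6·(13) + 0.2·(9) = 11.4
Best response: Guard South (11.4 is the largest).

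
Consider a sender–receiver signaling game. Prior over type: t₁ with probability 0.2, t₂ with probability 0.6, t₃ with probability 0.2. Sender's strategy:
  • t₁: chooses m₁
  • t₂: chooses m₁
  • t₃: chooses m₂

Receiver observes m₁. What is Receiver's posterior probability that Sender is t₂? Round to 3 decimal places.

0.750

Apply Bayes' rule using the sender's strategy as the likelihood.
P(m₁) = 0.2·1 + 0.6·1 + 0.2·0 = 0.8
P(t₂ | m₁) = (0.6·1) / 0.8 = 0.6 / 0.8 = 0.75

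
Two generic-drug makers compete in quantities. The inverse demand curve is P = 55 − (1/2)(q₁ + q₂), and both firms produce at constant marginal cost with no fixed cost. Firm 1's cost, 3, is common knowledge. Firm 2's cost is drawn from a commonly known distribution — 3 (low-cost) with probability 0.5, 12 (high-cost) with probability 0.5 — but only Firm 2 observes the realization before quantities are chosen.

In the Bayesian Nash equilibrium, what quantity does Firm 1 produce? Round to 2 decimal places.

37.67

Type-c best response for Firm 2: q₂(c) = (55 − c) − q₁/2.
Firm 1 maximizes expected profit; its first-order condition is 55 − q₁ − (1/2)E[q₂] − 3 = 0.
Substituting E[q₂] and solving: E[c₂] = 7.5, so q₁ = (55 − 2·3 + 7.5)/(3/2) = 37.6667.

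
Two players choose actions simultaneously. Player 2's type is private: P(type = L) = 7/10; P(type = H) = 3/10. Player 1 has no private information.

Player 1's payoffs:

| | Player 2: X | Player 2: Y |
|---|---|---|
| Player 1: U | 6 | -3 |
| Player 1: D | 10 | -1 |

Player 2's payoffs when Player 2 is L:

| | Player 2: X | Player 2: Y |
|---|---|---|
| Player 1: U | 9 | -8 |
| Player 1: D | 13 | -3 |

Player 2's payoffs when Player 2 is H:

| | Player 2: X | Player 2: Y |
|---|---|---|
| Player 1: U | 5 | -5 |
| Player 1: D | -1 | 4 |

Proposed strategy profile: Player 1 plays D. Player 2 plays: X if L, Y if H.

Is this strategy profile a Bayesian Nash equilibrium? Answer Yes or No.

Player 1 plays D: E[D] = 7/10·(10) + 3/10·(-1) = 67/10; E[U] = 33/10. Best-responding. ✓
Player 2 (type L), facing D: X gives 13, Y gives -3. Proposed X is best. ✓
Player 2 (type H), facing D: X gives -1, Y gives 4. Proposed Y is best. ✓

Yes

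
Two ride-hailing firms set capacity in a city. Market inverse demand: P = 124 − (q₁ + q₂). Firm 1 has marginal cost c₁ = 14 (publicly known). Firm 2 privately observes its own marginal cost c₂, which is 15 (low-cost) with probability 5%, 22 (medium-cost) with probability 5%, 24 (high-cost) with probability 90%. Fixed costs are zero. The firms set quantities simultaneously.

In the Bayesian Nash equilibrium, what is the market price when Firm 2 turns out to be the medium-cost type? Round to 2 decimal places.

Firm 2 with cost c maximizes (124 − (q₁+q₂) − c)·q₂, giving q₂(c) = (124 − c − q₁)/2.
E[c₂] = 0.05·15 + 0.05·22 + 0.9·24 = 23.45
Firm 1's FOC against E[q₂] yields q₁ = (124 − 2·14 + E[c₂])/3 = (124 − 28 + 23.45)/3 = 39.8167.
q₂(medium-cost) = 31.0917, so P = 124 − (39.8167 + 31.0917) = 53.0917.

53.09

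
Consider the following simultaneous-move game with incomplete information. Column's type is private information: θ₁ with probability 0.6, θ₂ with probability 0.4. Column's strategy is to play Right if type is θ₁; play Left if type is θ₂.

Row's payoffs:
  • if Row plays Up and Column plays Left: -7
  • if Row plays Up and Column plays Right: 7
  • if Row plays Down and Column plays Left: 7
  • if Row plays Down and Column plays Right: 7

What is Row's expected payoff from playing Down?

7

E[Down] = 0.6·7 + 0.4·7 = 4.2 + 2.8 = 7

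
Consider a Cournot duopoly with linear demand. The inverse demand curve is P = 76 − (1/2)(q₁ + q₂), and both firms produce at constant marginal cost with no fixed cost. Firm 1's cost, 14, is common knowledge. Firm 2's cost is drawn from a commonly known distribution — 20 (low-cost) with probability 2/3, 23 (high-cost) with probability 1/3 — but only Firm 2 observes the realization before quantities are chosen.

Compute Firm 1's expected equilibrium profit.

Type-c best response for Firm 2: q₂(c) = (76 − c) − q₁/2.
Firm 1 maximizes expected profit; its first-order condition is 76 − q₁ − (1/2)E[q₂] − 14 = 0.
Substituting E[q₂] and solving: E[c₂] = 21, so q₁ = (76 − 2·14 + 21)/(3/2) = 46.
E[P] = 76 − (1/2)·(q₁ + E[q₂]) = 37; Firm 1's expected profit = (E[P] − 14)·q₁ = (37 − 14)·46 = 1058.

1058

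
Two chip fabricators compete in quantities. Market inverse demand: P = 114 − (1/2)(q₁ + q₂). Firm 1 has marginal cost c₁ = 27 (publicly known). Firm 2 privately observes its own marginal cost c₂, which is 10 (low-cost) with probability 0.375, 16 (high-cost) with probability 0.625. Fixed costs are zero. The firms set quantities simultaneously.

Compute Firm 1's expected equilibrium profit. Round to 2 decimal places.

Type-c best response for Firm 2: q₂(c) = (114 − c) − q₁/2.
Firm 1 maximizes expected profit; its first-order condition is 114 − q₁ − (1/2)E[q₂] − 27 = 0.
Substituting E[q₂] and solving: E[c₂] = 13.75, so q₁ = (114 − 2·27 + 13.75)/(3/2) = 49.1667.
E[P] = 114 − (1/2)·(q₁ + E[q₂]) = 51.5833; Firm 1's expected profit = (E[P] − 27)·q₁ = (51.5833 − 27)·49.1667 = 1208.68.

1208.68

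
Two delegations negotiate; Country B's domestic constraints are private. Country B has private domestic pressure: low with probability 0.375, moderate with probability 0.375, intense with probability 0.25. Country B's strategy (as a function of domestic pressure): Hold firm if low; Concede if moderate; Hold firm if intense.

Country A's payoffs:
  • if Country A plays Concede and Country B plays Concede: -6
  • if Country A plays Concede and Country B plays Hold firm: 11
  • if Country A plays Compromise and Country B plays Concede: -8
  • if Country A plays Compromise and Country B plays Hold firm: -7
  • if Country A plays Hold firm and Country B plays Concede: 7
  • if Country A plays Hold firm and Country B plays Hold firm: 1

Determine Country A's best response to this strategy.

Concede

E[Concede] = 0.375·(11) + 0.375·(-6) + 0.25·(11) = 4.625
E[Compromise] = 0.375·(-7) + 0.375·(-8) + 0.25·(-7) = -7.375
E[Hold firm] = 0.375·(1) + 0.375·(7) + 0.25·(1) = 3.25
Best response: Concede (4.625 is the largest).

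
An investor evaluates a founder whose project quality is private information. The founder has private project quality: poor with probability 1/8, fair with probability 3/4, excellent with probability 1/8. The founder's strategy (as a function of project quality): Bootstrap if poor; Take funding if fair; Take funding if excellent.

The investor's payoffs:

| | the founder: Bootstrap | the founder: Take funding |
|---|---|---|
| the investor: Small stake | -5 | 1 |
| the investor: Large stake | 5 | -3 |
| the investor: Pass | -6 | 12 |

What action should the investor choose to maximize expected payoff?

Pass

E[Small stake] = 1/8·(-5) + 3/4·(1) + 1/8·(1) = 1/4
E[Large stake] = 1/8·(5) + 3/4·(-3) + 1/8·(-3) = -2
E[Pass] = 1/8·(-6) + 3/4·(12) + 1/8·(12) = 39/4
Best response: Pass (39/4 is the largest).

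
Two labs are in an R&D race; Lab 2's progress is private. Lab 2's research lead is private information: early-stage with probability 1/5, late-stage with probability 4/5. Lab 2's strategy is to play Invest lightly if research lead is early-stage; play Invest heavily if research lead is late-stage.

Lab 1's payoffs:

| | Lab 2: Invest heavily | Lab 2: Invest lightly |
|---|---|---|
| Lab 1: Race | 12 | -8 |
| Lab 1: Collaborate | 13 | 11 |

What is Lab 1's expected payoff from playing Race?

8

E[Race] = 1/5·(-8) + 4/5·12 = (-8/5) + 48/5 = 8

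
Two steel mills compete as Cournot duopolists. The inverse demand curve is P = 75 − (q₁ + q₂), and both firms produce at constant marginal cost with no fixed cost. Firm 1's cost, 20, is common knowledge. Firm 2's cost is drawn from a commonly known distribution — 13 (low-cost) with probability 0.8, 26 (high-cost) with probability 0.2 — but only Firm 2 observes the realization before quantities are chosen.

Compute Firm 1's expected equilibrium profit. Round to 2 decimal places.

284.48

Type-c best response for Firm 2: q₂(c) = (75 − c)/2 − q₁/2.
Firm 1 maximizes expected profit; its first-order condition is 75 − 2q₁ − E[q₂] − 20 = 0.
Substituting E[q₂] and solving: E[c₂] = 15.6, so q₁ = (75 − 2·20 + 15.6)/3 = 16.8667.
E[P] = 75 − (q₁ + E[q₂]) = 36.8667; Firm 1's expected profit = (E[P] − 20)·q₁ = (36.8667 − 20)·16.8667 = 284.484.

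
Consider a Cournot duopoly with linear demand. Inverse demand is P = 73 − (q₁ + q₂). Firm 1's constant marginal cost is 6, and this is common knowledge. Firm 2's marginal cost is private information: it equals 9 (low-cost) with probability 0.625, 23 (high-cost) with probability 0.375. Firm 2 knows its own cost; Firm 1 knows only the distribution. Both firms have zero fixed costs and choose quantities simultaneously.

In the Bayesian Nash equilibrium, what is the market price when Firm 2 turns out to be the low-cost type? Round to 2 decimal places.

28.46

Firm 2 with cost c maximizes (73 − (q₁+q₂) − c)·q₂, giving q₂(c) = (73 − c − q₁)/2.
E[c₂] = 0.625·9 + 0.375·23 = 14.25
Firm 1's FOC against E[q₂] yields q₁ = (73 − 2·6 + E[c₂])/3 = (73 − 12 + 14.25)/3 = 25.0833.
q₂(low-cost) = 19.4583, so P = 73 − (25.0833 + 19.4583) = 28.4583.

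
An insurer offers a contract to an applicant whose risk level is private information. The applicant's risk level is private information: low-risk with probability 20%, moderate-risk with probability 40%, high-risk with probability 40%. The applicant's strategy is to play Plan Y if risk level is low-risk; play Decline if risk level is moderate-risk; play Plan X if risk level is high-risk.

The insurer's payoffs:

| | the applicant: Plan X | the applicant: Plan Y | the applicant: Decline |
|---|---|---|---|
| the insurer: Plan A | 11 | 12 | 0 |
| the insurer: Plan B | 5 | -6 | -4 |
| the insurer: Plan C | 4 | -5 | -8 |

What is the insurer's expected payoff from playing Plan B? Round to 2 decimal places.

-0.80

E[Plan B] = 0.2·(-6) + 0.4·(-4) + 0.4·5 = (-1.2) + (-1.6) + 2 = -0.8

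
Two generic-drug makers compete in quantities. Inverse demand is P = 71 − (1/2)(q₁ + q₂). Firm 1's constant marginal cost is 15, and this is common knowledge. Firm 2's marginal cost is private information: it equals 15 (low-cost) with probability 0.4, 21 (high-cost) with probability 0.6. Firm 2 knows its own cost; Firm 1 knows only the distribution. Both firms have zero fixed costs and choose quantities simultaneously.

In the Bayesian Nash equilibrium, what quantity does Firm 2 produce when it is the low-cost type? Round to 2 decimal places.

36.13

Each type of Firm 2 best-responds to q₁; Firm 1 best-responds to the expected q₂ over Firm 2's types.
Firm 2 with cost c maximizes (71 − (1/2)(q₁+q₂) − c)·q₂, giving q₂(c) = (71 − c − (1/2)q₁).
E[c₂] = 0.4·15 + 0.6·21 = 18.6
Firm 1's FOC against E[q₂] yields q₁ = (71 − 2·15 + E[c₂])/(3/2) = (71 − 30 + 18.6)/(3/2) = 39.7333.
q₂(low-cost) = (71 − 15 − (1/2)·39.7333) = 36.1333.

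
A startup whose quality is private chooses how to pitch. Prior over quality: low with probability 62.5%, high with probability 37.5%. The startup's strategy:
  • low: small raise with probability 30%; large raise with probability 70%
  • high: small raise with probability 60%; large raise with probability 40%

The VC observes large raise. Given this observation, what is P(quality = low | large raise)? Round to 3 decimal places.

0.745

P(large raise) = 0.625·0.7 + 0.375·0.4 = 0.5875
P(low | large raise) = (0.625·0.7) / 0.5875 = 0.4375 / 0.5875 = 0.744681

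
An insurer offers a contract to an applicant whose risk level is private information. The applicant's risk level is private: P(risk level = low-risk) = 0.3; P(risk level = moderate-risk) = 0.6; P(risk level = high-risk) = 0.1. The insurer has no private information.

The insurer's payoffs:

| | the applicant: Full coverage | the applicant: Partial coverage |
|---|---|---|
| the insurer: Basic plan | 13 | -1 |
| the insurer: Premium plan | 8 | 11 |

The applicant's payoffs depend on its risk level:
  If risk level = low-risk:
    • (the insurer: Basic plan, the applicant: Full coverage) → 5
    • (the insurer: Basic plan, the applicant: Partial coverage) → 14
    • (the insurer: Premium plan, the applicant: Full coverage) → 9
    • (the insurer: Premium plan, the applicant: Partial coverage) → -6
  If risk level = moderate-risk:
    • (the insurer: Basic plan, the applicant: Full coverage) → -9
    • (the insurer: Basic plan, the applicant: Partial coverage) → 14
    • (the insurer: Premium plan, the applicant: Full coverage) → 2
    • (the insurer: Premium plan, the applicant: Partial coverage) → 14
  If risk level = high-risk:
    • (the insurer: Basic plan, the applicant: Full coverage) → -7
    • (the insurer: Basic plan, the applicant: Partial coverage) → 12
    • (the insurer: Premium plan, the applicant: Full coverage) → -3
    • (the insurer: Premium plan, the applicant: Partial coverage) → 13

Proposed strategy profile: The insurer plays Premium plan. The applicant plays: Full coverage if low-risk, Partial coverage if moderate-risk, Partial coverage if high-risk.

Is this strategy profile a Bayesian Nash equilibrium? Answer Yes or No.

Yes

The insurer plays Premium plan: E[Premium plan] = 0.3·(8) + 0.6·(11) + 0.1·(11) = 10.1; E[Basic plan] = 3.2. Best-responding. ✓
The applicant (risk level low-risk), facing Premium plan: Full coverage gives 9, Partial coverage gives -6. Proposed Full coverage is best. ✓
The applicant (risk level moderate-risk), facing Premium plan: Full coverage gives 2, Partial coverage gives 14. Proposed Partial coverage is best. ✓
The applicant (risk level high-risk), facing Premium plan: Full coverage gives -3, Partial coverage gives 13. Proposed Partial coverage is best. ✓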